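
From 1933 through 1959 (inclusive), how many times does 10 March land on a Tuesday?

Day of week of March 10 in each year:
1933: Fri, 1934: Sat, 1935: Sun, 1936: Tue ✓, 1937: Wed, 1938: Thu, 1939: Fri, 1940: Sun, 1941: Mon, 1942: Tue ✓, 1943: Wed, 1944: Fri, 1945: Sat, 1946: Sun, 1947: Mon, 1948: Wed, 1949: Thu, 1950: Fri, 1951: Sat, 1952: Mon, 1953: Tue ✓, 1954: Wed, 1955: Thu, 1956: Sat, 1957: Sun, 1958: Mon, 1959: Tue ✓
Tuesdays: 1936, 1942, 1953, 1959.

4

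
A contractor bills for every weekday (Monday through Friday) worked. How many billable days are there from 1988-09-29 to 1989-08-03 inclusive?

221

1988-09-29 is a Thursday.
The range spans 309 days (inclusive of both endpoints).
309 = 7 × 44 + 1, so there are 44 full weeks plus 1 extra day.
Each full week contributes 5 weekdays (Mon–Fri): 44 × 5 = 220.
The 1 extra day is Thu — 1 of them qualifies.
Total: 220 + 1 = 221.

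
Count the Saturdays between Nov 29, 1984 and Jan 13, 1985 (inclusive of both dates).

Nov 29, 1984 is a Thursday.
From Nov 29, 1984 to Jan 13, 1985 is 46 days inclusive.
46 = 7 × 6 + 4, so there are 6 full weeks plus 4 extra days.
Each full week contributes one Saturday: 6 so far.
The 4 extra days are Thu, Fri, Sat, Sun — 1 of them qualifies.
Total: 6 + 1 = 7.

7 Saturdays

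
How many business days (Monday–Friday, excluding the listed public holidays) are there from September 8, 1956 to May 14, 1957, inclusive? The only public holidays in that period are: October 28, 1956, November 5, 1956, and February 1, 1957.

September 8, 1956 is a Saturday.
From September 8, 1956 to May 14, 1957 is 249 days inclusive.
249 = 7 × 35 + 4, so there are 35 full weeks plus 4 extra days.
Each full week contributes 5 weekdays (Mon–Fri): 35 × 5 = 175.
The 4 extra days are Saturday, Sunday, Monday, Tuesday — 2 of them qualify.
Total: 175 + 2 = 177.
Holidays: October 28, 1956 (Sun); November 5, 1956 (Mon); February 1, 1957 (Fri).
2 of the 3 holidays fall on weekdays; the rest are weekends and were already excluded.
Business days: 177 − 2 = 175.

175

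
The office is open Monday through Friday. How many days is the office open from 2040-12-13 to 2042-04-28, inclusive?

2040-12-13 is a Thursday.
From 2040-12-13 to 2042-04-28 is 502 days inclusive.
502 = 7 × 71 + 5, so there are 71 full weeks plus 5 extra days.
Each full week contributes 5 weekdays (Mon–Fri): 71 × 5 = 355.
The 5 extra days are Thursday, Friday, Saturday, Sunday, Monday — 3 of them qualify.
Total: 355 + 3 = 358.

358 weekdays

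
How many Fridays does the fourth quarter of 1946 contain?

13

October 1, 1946 is a Tuesday.
That's 92 days from start to end, counting both.
92 = 7 × 13 + 1, so there are 13 full weeks plus 1 extra day.
Each full week contributes one Friday: 13 so far.
The 1 extra day is Tuesday — none qualify.
Total: 13 + 0 = 13.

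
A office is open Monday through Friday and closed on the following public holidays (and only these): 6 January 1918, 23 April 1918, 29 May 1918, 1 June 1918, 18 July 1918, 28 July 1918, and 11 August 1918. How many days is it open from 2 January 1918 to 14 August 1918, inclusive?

158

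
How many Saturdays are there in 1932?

53

1932-01-01 is a Friday.
From 1932-01-01 to 1932-12-31 is 366 days inclusive.
366 = 7 × 52 + 2, so there are 52 full weeks plus 2 extra days.
Each full week contributes one Saturday: 52 so far.
The 2 extra days are Friday, Saturday — 1 of them qualifies.
Total: 52 + 1 = 53.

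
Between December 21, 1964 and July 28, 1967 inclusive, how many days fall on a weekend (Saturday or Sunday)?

December 21, 1964 is a Monday.
The range spans 950 days (inclusive of both endpoints).
950 = 7 × 135 + 5, so there are 135 full weeks plus 5 extra days.
Each full week contributes 2 weekend days (Sat, Sun): 135 × 2 = 270.
The 5 extra days are Monday, Tuesday, Wednesday, Thursday, Friday — none qualify.
Total: 270 + 0 = 270.

270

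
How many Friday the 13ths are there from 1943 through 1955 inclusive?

20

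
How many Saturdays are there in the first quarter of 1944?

1 January 1944 is a Saturday.
That's 91 days from start to end, counting both.
91 = 7 × 13, so the span is exactly 13 full weeks.
Each full week contributes one Saturday: 13 so far.
Total: 13.

13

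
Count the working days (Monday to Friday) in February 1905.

20

1905-02-01 is a Wednesday.
From 1905-02-01 to 1905-02-28 is 28 days inclusive.
28 = 7 × 4, so the span is exactly 4 full weeks.
Each full week contributes 5 weekdays (Mon–Fri): 4 × 5 = 20.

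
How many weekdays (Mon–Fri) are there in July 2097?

23

2097-07-01 is a Monday.
From 2097-07-01 to 2097-07-31 is 31 days inclusive.
31 = 7 × 4 + 3, so there are 4 full weeks plus 3 extra days.
Each full week contributes 5 weekdays (Mon–Fri): 4 × 5 = 20.
The 3 extra days are Mon, Tue, Wed — 3 of them qualify.
Total: 20 + 3 = 23.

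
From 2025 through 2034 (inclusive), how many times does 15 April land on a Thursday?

Day of week of April 15 in each year:
2025: Tue, 2026: Wed, 2027: Thu ✓, 2028: Sat, 2029: Sun, 2030: Mon, 2031: Tue, 2032: Thu ✓, 2033: Fri, 2034: Sat
Thursdays: 2027, 2032.

2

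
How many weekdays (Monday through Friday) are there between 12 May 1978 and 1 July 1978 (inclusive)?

12 May 1978 is a Friday.
The range spans 51 days (inclusive of both endpoints).
51 = 7 × 7 + 2, so there are 7 full weeks plus 2 extra days.
Each full week contributes 5 weekdays (Mon–Fri): 7 × 5 = 35.
The 2 extra days are Fri, Sat — 1 of them qualifies.
Total: 35 + 1 = 36.

36 weekdays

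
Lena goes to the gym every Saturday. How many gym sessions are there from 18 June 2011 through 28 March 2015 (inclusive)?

18 June 2011 is a Saturday.
From 18 June 2011 to 28 March 2015 is 1380 days inclusive.
1380 = 7 × 197 + 1, so there are 197 full weeks plus 1 extra day.
Each full week contributes one Saturday: 197 so far.
The 1 extra day is Saturday — 1 of them qualifies.
Total: 197 + 1 = 198.

198 Saturdays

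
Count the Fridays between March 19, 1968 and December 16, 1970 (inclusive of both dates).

March 19, 1968 is a Tuesday.
The range spans 1003 days (inclusive of both endpoints).
1003 = 7 × 143 + 2, so there are 143 full weeks plus 2 extra days.
Each full week contributes one Friday: 143 so far.
The 2 extra days are Tue, Wed — none qualify.
Total: 143 + 0 = 143.

143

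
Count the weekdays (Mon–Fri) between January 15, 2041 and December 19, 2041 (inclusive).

243 weekdays

January 15, 2041 is a Tuesday.
The range spans 339 days (inclusive of both endpoints).
339 = 7 × 48 + 3, so there are 48 full weeks plus 3 extra days.
Each full week contributes 5 weekdays (Mon–Fri): 48 × 5 = 240.
The 3 extra days are Tue, Wed, Thu — 3 of them qualify.
Total: 240 + 3 = 243.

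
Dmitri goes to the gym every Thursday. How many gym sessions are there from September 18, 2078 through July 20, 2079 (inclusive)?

44

September 18, 2078 is a Sunday.
The range spans 306 days (inclusive of both endpoints).
306 = 7 × 43 + 5, so there are 43 full weeks plus 5 extra days.
Each full week contributes one Thursday: 43 so far.
The 5 extra days are Sunday, Monday, Tuesday, Wednesday, Thursday — 1 of them qualifies.
Total: 43 + 1 = 44.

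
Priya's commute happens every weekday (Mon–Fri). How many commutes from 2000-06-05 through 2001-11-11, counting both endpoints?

2000-06-05 is a Monday.
That's 525 days from start to end, counting both.
525 = 7 × 75, so the span is exactly 75 full weeks.
Each full week contributes 5 weekdays (Mon–Fri): 75 × 5 = 375.
Total: 375.

375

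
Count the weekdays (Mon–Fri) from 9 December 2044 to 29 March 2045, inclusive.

79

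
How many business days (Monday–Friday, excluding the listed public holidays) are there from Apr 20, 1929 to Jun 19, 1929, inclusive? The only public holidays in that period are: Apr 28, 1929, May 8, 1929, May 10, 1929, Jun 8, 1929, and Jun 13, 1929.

Apr 20, 1929 is a Saturday.
The range spans 61 days (inclusive of both endpoints).
61 = 7 × 8 + 5, so there are 8 full weeks plus 5 extra days.
Each full week contributes 5 weekdays (Mon–Fri): 8 × 5 = 40.
The 5 extra days are Saturday, Sunday, Monday, Tuesday, Wednesday — 3 of them qualify.
Total: 40 + 3 = 43.
Holidays: Apr 28, 1929 (Sun); May 8, 1929 (Wed); May 10, 1929 (Fri); Jun 8, 1929 (Sat); Jun 13, 1929 (Thu).
3 of the 5 holidays fall on weekdays; the rest are weekends and were already excluded.
Business days: 43 − 3 = 40.

40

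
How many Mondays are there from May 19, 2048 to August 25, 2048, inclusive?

14

May 19, 2048 is a Tuesday.
The range spans 99 days (inclusive of both endpoints).
99 = 7 × 14 + 1, so there are 14 full weeks plus 1 extra day.
Each full week contributes one Monday: 14 so far.
The 1 extra day is Tuesday — none qualify.
Total: 14 + 0 = 14.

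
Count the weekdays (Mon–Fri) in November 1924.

20

1924-11-01 is a Saturday.
From 1924-11-01 to 1924-11-30 is 30 days inclusive.
30 = 7 × 4 + 2, so there are 4 full weeks plus 2 extra days.
Each full week contributes 5 weekdays (Mon–Fri): 4 × 5 = 20.
The 2 extra days are Saturday, Sunday — none qualify.
Total: 20 + 0 = 20.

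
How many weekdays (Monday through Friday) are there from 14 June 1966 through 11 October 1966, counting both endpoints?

14 June 1966 is a Tuesday.
The range spans 120 days (inclusive of both endpoints).
120 = 7 × 17 + 1, so there are 17 full weeks plus 1 extra day.
Each full week contributes 5 weekdays (Mon–Fri): 17 × 5 = 85.
The 1 extra day is Tuesday — 1 of them qualifies.
Total: 85 + 1 = 86.

86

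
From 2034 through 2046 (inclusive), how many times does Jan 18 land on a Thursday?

Day of week of January 18 in each year:
2034: Wed, 2035: Thu ✓, 2036: Fri, 2037: Sun, 2038: Mon, 2039: Tue, 2040: Wed, 2041: Fri, 2042: Sat, 2043: Sun, 2044: Mon, 2045: Wed, 2046: Thu ✓
Thursdays: 2035, 2046.

2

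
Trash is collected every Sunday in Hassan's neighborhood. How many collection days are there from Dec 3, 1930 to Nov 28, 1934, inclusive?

Dec 3, 1930 is a Wednesday.
From Dec 3, 1930 to Nov 28, 1934 is 1457 days inclusive.
1457 = 7 × 208 + 1, so there are 208 full weeks plus 1 extra day.
Each full week contributes one Sunday: 208 so far.
The 1 extra day is Wednesday — none qualify.
Total: 208 + 0 = 208.

208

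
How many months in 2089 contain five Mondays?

4

A month has five Mondays exactly when Monday falls within its first (length − 28) days.
Jan: 31 days, starts Sat → 5 of Sat, Sun, Mon ✓
Feb: 28 days, starts Tue → 5 of (none)
Mar: 31 days, starts Tue → 5 of Tue, Wed, Thu
Apr: 30 days, starts Fri → 5 of Fri, Sat
May: 31 days, starts Sun → 5 of Sun, Mon, Tue ✓
Jun: 30 days, starts Wed → 5 of Wed, Thu
Jul: 31 days, starts Fri → 5 of Fri, Sat, Sun
Aug: 31 days, starts Mon → 5 of Mon, Tue, Wed ✓
Sep: 30 days, starts Thu → 5 of Thu, Fri
Oct: 31 days, starts Sat → 5 of Sat, Sun, Mon ✓
Nov: 30 days, starts Tue → 5 of Tue, Wed
Dec: 31 days, starts Thu → 5 of Thu, Fri, Sat
Months with five Mondays: Jan, May, Aug, Oct.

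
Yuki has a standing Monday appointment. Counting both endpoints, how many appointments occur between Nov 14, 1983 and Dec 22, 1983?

6

Nov 14, 1983 is a Monday.
That's 39 days from start to end, counting both.
39 = 7 × 5 + 4, so there are 5 full weeks plus 4 extra days.
Each full week contributes one Monday: 5 so far.
The 4 extra days are Monday, Tuesday, Wednesday, Thursday — 1 of them qualifies.
Total: 5 + 1 = 6.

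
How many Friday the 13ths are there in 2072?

1

The 13th falls on a Friday when the month's 13th has weekday Fri.
Jan 13 is Wed; Feb 13 is Sat; Mar 13 is Sun; Apr 13 is Wed; May 13 is Fri ✓; Jun 13 is Mon; Jul 13 is Wed; Aug 13 is Sat; Sep 13 is Tue; Oct 13 is Thu; Nov 13 is Sun; Dec 13 is Tue.
Friday the 13ths: May.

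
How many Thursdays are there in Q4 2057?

1 October 2057 is a Monday.
That's 92 days from start to end, counting both.
92 = 7 × 13 + 1, so there are 13 full weeks plus 1 extra day.
Each full week contributes one Thursday: 13 so far.
The 1 extra day is Mon — none qualify.
Total: 13 + 0 = 13.

13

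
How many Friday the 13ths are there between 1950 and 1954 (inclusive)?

9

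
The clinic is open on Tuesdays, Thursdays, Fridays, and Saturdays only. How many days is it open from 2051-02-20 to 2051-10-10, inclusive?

133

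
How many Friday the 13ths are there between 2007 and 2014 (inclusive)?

14

Friday-the-13ths by year:
2007: Apr, Jul
2008: Jun
2009: Feb, Mar, Nov
2010: Aug
2011: May
2012: Jan, Apr, Jul
2013: Sep, Dec
2014: Jun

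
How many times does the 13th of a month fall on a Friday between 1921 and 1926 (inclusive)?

10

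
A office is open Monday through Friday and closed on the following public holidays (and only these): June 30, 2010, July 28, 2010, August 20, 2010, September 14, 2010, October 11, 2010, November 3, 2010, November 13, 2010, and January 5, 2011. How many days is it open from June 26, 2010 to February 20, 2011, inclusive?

June 26, 2010 is a Saturday.
That's 240 days from start to end, counting both.
240 = 7 × 34 + 2, so there are 34 full weeks plus 2 extra days.
Each full week contributes 5 weekdays (Mon–Fri): 34 × 5 = 170.
The 2 extra days are Saturday, Sunday — none qualify.
Total: 170 + 0 = 170.
Holidays: June 30, 2010 (Wed); July 28, 2010 (Wed); August 20, 2010 (Fri); September 14, 2010 (Tue); October 11, 2010 (Mon); November 3, 2010 (Wed); November 13, 2010 (Sat); January 5, 2011 (Wed).
7 of the 8 holidays fall on weekdays; the rest are weekends and were already excluded.
Business days: 170 − 7 = 163.

163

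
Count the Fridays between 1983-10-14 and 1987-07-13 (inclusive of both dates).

196 Fridays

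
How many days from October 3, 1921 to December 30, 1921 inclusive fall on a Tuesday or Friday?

26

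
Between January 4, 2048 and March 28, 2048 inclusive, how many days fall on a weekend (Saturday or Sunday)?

25

January 4, 2048 is a Saturday.
The range spans 85 days (inclusive of both endpoints).
85 = 7 × 12 + 1, so there are 12 full weeks plus 1 extra day.
Each full week contributes 2 weekend days (Sat, Sun): 12 × 2 = 24.
The 1 extra day is Saturday — 1 of them qualifies.
Total: 24 + 1 = 25.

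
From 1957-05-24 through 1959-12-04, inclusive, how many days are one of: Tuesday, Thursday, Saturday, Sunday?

1957-05-24 is a Friday.
The range spans 925 days (inclusive of both endpoints).
925 = 7 × 132 + 1, so there are 132 full weeks plus 1 extra day.
Each full week contributes 4 days from the set (Tue, Thu, Sat, Sun): 132 × 4 = 528.
The 1 extra day is Fri — none qualify.
Total: 528 + 0 = 528.

528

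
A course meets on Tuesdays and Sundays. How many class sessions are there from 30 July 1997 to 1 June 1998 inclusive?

30 July 1997 is a Wednesday.
From 30 July 1997 to 1 June 1998 is 307 days inclusive.
307 = 7 × 43 + 6, so there are 43 full weeks plus 6 extra days.
Each full week contributes 2 days from the set (Tue, Sun): 43 × 2 = 86.
The 6 extra days are Wed, Thu, Fri, Sat, Sun, Mon — 1 of them qualifies.
Total: 86 + 1 = 87.

87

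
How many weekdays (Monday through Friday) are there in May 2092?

May 1, 2092 is a Thursday.
That's 31 days from start to end, counting both.
31 = 7 × 4 + 3, so there are 4 full weeks plus 3 extra days.
Each full week contributes 5 weekdays (Mon–Fri): 4 × 5 = 20.
The 3 extra days are Thu, Fri, Sat — 2 of them qualify.
Total: 20 + 2 = 22.

22 weekdays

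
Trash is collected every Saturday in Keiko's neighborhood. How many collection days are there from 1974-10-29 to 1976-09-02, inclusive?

96 Saturdays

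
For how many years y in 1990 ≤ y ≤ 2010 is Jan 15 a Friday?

3

Day of week of January 15 in each year:
1990: Mon, 1991: Tue, 1992: Wed, 1993: Fri ✓, 1994: Sat, 1995: Sun, 1996: Mon, 1997: Wed, 1998: Thu, 1999: Fri ✓, 2000: Sat, 2001: Mon, 2002: Tue, 2003: Wed, 2004: Thu, 2005: Sat, 2006: Sun, 2007: Mon, 2008: Tue, 2009: Thu, 2010: Fri ✓
Fridays: 1993, 1999, 2010.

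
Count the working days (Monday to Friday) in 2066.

261 weekdays

2066-01-01 is a Friday.
That's 365 days from start to end, counting both.
365 = 7 × 52 + 1, so there are 52 full weeks plus 1 extra day.
Each full week contributes 5 weekdays (Mon–Fri): 52 × 5 = 260.
The 1 extra day is Fri — 1 of them qualifies.
Total: 260 + 1 = 261.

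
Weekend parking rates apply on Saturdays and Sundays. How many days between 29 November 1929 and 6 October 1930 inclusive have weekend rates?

29 November 1929 is a Friday.
The range spans 312 days (inclusive of both endpoints).
312 = 7 × 44 + 4, so there are 44 full weeks plus 4 extra days.
Each full week contributes 2 weekend days (Sat, Sun): 44 × 2 = 88.
The 4 extra days are Fri, Sat, Sun, Mon — 2 of them qualify.
Total: 88 + 2 = 90.

90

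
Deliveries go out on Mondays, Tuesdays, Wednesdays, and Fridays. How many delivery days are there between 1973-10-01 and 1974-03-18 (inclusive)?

1973-10-01 is a Monday.
The range spans 169 days (inclusive of both endpoints).
169 = 7 × 24 + 1, so there are 24 full weeks plus 1 extra day.
Each full week contributes 4 days from the set (Mon, Tue, Wed, Fri): 24 × 4 = 96.
The 1 extra day is Monday — 1 of them qualifies.
Total: 96 + 1 = 97.

97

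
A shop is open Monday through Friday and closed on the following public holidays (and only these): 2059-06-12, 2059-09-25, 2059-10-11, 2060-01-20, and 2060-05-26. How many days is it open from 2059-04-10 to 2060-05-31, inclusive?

294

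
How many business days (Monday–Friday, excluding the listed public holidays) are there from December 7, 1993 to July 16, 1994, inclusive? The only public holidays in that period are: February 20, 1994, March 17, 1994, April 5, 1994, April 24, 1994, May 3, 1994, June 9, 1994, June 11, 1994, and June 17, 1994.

December 7, 1993 is a Tuesday.
From December 7, 1993 to July 16, 1994 is 222 days inclusive.
222 = 7 × 31 + 5, so there are 31 full weeks plus 5 extra days.
Each full week contributes 5 weekdays (Mon–Fri): 31 × 5 = 155.
The 5 extra days are Tuesday, Wednesday, Thursday, Friday, Saturday — 4 of them qualify.
Total: 155 + 4 = 159.
Holidays: February 20, 1994 (Sun); March 17, 1994 (Thu); April 5, 1994 (Tue); April 24, 1994 (Sun); May 3, 1994 (Tue); June 9, 1994 (Thu); June 11, 1994 (Sat); June 17, 1994 (Fri).
5 of the 8 holidays fall on weekdays; the rest are weekends and were already excluded.
Business days: 159 − 5 = 154.

154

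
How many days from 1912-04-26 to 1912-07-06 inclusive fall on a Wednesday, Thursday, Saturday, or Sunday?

1912-04-26 is a Friday.
From 1912-04-26 to 1912-07-06 is 72 days inclusive.
72 = 7 × 10 + 2, so there are 10 full weeks plus 2 extra days.
Each full week contributes 4 days from the set (Wed, Thu, Sat, Sun): 10 × 4 = 40.
The 2 extra days are Friday, Saturday — 1 of them qualifies.
Total: 40 + 1 = 41.

41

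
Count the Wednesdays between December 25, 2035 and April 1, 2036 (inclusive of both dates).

December 25, 2035 is a Tuesday.
The range spans 99 days (inclusive of both endpoints).
99 = 7 × 14 + 1, so there are 14 full weeks plus 1 extra day.
Each full week contributes one Wednesday: 14 so far.
The 1 extra day is Tuesday — none qualify.
Total: 14 + 0 = 14.

14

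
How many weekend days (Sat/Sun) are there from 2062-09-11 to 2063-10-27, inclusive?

2062-09-11 is a Monday.
From 2062-09-11 to 2063-10-27 is 412 days inclusive.
412 = 7 × 58 + 6, so there are 58 full weeks plus 6 extra days.
Each full week contributes 2 weekend days (Sat, Sun): 58 × 2 = 116.
The 6 extra days are Monday, Tuesday, Wednesday, Thursday, Friday, Saturday — 1 of them qualifies.
Total: 116 + 1 = 117.

117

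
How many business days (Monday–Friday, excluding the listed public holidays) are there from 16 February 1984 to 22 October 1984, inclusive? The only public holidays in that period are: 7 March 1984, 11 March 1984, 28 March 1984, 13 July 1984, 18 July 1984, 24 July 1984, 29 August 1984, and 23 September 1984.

172

16 February 1984 is a Thursday.
The range spans 250 days (inclusive of both endpoints).
250 = 7 × 35 + 5, so there are 35 full weeks plus 5 extra days.
Each full week contributes 5 weekdays (Mon–Fri): 35 × 5 = 175.
The 5 extra days are Thursday, Friday, Saturday, Sunday, Monday — 3 of them qualify.
Total: 175 + 3 = 178.
Holidays: 7 March 1984 (Wed); 11 March 1984 (Sun); 28 March 1984 (Wed); 13 July 1984 (Fri); 18 July 1984 (Wed); 24 July 1984 (Tue); 29 August 1984 (Wed); 23 September 1984 (Sun).
6 of the 8 holidays fall on weekdays; the rest are weekends and were already excluded.
Business days: 178 − 6 = 172.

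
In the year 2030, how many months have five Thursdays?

A month has five Thursdays exactly when Thursday falls within its first (length − 28) days.
Jan: 31 days, starts Tue → 5 of Tue, Wed, Thu ✓
Feb: 28 days, starts Fri → 5 of (none)
Mar: 31 days, starts Fri → 5 of Fri, Sat, Sun
Apr: 30 days, starts Mon → 5 of Mon, Tue
May: 31 days, starts Wed → 5 of Wed, Thu, Fri ✓
Jun: 30 days, starts Sat → 5 of Sat, Sun
Jul: 31 days, starts Mon → 5 of Mon, Tue, Wed
Aug: 31 days, starts Thu → 5 of Thu, Fri, Sat ✓
Sep: 30 days, starts Sun → 5 of Sun, Mon
Oct: 31 days, starts Tue → 5 of Tue, Wed, Thu ✓
Nov: 30 days, starts Fri → 5 of Fri, Sat
Dec: 31 days, starts Sun → 5 of Sun, Mon, Tue
Months with five Thursdays: Jan, May, Aug, Oct.

4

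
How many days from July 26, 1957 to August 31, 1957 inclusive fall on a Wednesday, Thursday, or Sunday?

15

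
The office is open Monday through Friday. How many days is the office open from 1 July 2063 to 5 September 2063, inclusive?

1 July 2063 is a Sunday.
The range spans 67 days (inclusive of both endpoints).
67 = 7 × 9 + 4, so there are 9 full weeks plus 4 extra days.
Each full week contributes 5 weekdays (Mon–Fri): 9 × 5 = 45.
The 4 extra days are Sunday, Monday, Tuesday, Wednesday — 3 of them qualify.
Total: 45 + 3 = 48.

48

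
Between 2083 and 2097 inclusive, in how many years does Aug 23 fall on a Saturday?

2

Day of week of August 23 in each year:
2083: Mon, 2084: Wed, 2085: Thu, 2086: Fri, 2087: Sat ✓, 2088: Mon, 2089: Tue, 2090: Wed, 2091: Thu, 2092: Sat ✓, 2093: Sun, 2094: Mon, 2095: Tue, 2096: Thu, 2097: Fri
Saturdays: 2087, 2092.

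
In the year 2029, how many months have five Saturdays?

4

A month has five Saturdays exactly when Saturday falls within its first (length − 28) days.
Jan: 31 days, starts Mon → 5 of Mon, Tue, Wed
Feb: 28 days, starts Thu → 5 of (none)
Mar: 31 days, starts Thu → 5 of Thu, Fri, Sat ✓
Apr: 30 days, starts Sun → 5 of Sun, Mon
May: 31 days, starts Tue → 5 of Tue, Wed, Thu
Jun: 30 days, starts Fri → 5 of Fri, Sat ✓
Jul: 31 days, starts Sun → 5 of Sun, Mon, Tue
Aug: 31 days, starts Wed → 5 of Wed, Thu, Fri
Sep: 30 days, starts Sat → 5 of Sat, Sun ✓
Oct: 31 days, starts Mon → 5 of Mon, Tue, Wed
Nov: 30 days, starts Thu → 5 of Thu, Fri
Dec: 31 days, starts Sat → 5 of Sat, Sun, Mon ✓
Months with five Saturdays: Mar, Jun, Sep, Dec.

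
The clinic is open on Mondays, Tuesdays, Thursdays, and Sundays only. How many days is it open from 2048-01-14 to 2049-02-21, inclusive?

231

2048-01-14 is a Tuesday.
That's 405 days from start to end, counting both.
405 = 7 × 57 + 6, so there are 57 full weeks plus 6 extra days.
Each full week contributes 4 days from the set (Mon, Tue, Thu, Sun): 57 × 4 = 228.
The 6 extra days are Tue, Wed, Thu, Fri, Sat, Sun — 3 of them qualify.
Total: 228 + 3 = 231.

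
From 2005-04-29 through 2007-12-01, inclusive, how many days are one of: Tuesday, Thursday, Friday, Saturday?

542

2005-04-29 is a Friday.
That's 947 days from start to end, counting both.
947 = 7 × 135 + 2, so there are 135 full weeks plus 2 extra days.
Each full week contributes 4 days from the set (Tue, Thu, Fri, Sat): 135 × 4 = 540.
The 2 extra days are Friday, Saturday — 2 of them qualify.
Total: 540 + 2 = 542.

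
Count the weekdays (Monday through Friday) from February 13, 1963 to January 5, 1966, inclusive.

February 13, 1963 is a Wednesday.
From February 13, 1963 to January 5, 1966 is 1058 days inclusive.
1058 = 7 × 151 + 1, so there are 151 full weeks plus 1 extra day.
Each full week contributes 5 weekdays (Mon–Fri): 151 × 5 = 755.
The 1 extra day is Wed — 1 of them qualifies.
Total: 755 + 1 = 756.

756 weekdays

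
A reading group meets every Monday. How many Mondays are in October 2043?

October 1, 2043 is a Thursday.
That's 31 days from start to end, counting both.
31 = 7 × 4 + 3, so there are 4 full weeks plus 3 extra days.
Each full week contributes one Monday: 4 so far.
The 3 extra days are Thursday, Friday, Saturday — none qualify.
Total: 4 + 0 = 4.

4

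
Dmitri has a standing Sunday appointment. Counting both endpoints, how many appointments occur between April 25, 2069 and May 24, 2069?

4 Sundays

April 25, 2069 is a Thursday.
That's 30 days from start to end, counting both.
30 = 7 × 4 + 2, so there are 4 full weeks plus 2 extra days.
Each full week contributes one Sunday: 4 so far.
The 2 extra days are Thu, Fri — none qualify.
Total: 4 + 0 = 4.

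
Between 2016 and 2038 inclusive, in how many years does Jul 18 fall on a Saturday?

3

Day of week of July 18 in each year:
2016: Mon, 2017: Tue, 2018: Wed, 2019: Thu, 2020: Sat ✓, 2021: Sun, 2022: Mon, 2023: Tue, 2024: Thu, 2025: Fri, 2026: Sat ✓, 2027: Sun, 2028: Tue, 2029: Wed, 2030: Thu, 2031: Fri, 2032: Sun, 2033: Mon, 2034: Tue, 2035: Wed, 2036: Fri, 2037: Sat ✓, 2038: Sun
Saturdays: 2020, 2026, 2037.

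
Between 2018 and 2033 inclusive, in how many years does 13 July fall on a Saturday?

Day of week of July 13 in each year:
2018: Fri, 2019: Sat ✓, 2020: Mon, 2021: Tue, 2022: Wed, 2023: Thu, 2024: Sat ✓, 2025: Sun, 2026: Mon, 2027: Tue, 2028: Thu, 2029: Fri, 2030: Sat ✓, 2031: Sun, 2032: Tue, 2033: Wed
Saturdays: 2019, 2024, 2030.

3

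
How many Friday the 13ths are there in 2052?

2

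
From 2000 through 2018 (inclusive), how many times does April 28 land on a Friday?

Day of week of April 28 in each year:
2000: Fri ✓, 2001: Sat, 2002: Sun, 2003: Mon, 2004: Wed, 2005: Thu, 2006: Fri ✓, 2007: Sat, 2008: Mon, 2009: Tue, 2010: Wed, 2011: Thu, 2012: Sat, 2013: Sun, 2014: Mon, 2015: Tue, 2016: Thu, 2017: Fri ✓, 2018: Sat
Fridays: 2000, 2006, 2017.

3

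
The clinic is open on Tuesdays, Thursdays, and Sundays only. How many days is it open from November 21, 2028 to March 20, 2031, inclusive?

November 21, 2028 is a Tuesday.
That's 850 days from start to end, counting both.
850 = 7 × 121 + 3, so there are 121 full weeks plus 3 extra days.
Each full week contributes 3 days from the set (Tue, Thu, Sun): 121 × 3 = 363.
The 3 extra days are Tue, Wed, Thu — 2 of them qualify.
Total: 363 + 2 = 365.

365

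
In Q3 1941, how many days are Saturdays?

1 July 1941 is a Tuesday.
From 1 July 1941 to 30 September 1941 is 92 days inclusive.
92 = 7 × 13 + 1, so there are 13 full weeks plus 1 extra day.
Each full week contributes one Saturday: 13 so far.
The 1 extra day is Tuesday — none qualify.
Total: 13 + 0 = 13.

13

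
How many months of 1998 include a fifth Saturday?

4

A month has five Saturdays exactly when Saturday falls within its first (length − 28) days.
Jan: 31 days, starts Thu → 5 of Thu, Fri, Sat ✓
Feb: 28 days, starts Sun → 5 of (none)
Mar: 31 days, starts Sun → 5 of Sun, Mon, Tue
Apr: 30 days, starts Wed → 5 of Wed, Thu
May: 31 days, starts Fri → 5 of Fri, Sat, Sun ✓
Jun: 30 days, starts Mon → 5 of Mon, Tue
Jul: 31 days, starts Wed → 5 of Wed, Thu, Fri
Aug: 31 days, starts Sat → 5 of Sat, Sun, Mon ✓
Sep: 30 days, starts Tue → 5 of Tue, Wed
Oct: 31 days, starts Thu → 5 of Thu, Fri, Sat ✓
Nov: 30 days, starts Sun → 5 of Sun, Mon
Dec: 31 days, starts Tue → 5 of Tue, Wed, Thu
Months with five Saturdays: Jan, May, Aug, Oct.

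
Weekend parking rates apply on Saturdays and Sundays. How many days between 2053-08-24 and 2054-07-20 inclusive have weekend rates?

95

2053-08-24 is a Sunday.
That's 331 days from start to end, counting both.
331 = 7 × 47 + 2, so there are 47 full weeks plus 2 extra days.
Each full week contributes 2 weekend days (Sat, Sun): 47 × 2 = 94.
The 2 extra days are Sunday, Monday — 1 of them qualifies.
Total: 94 + 1 = 95.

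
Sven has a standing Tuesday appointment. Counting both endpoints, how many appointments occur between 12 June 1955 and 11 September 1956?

12 June 1955 is a Sunday.
The range spans 458 days (inclusive of both endpoints).
458 = 7 × 65 + 3, so there are 65 full weeks plus 3 extra days.
Each full week contributes one Tuesday: 65 so far.
The 3 extra days are Sun, Mon, Tue — 1 of them qualifies.
Total: 65 + 1 = 66.

66 Tuesdays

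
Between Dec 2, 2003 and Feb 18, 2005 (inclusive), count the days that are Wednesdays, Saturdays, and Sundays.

Dec 2, 2003 is a Tuesday.
From Dec 2, 2003 to Feb 18, 2005 is 445 days inclusive.
445 = 7 × 63 + 4, so there are 63 full weeks plus 4 extra days.
Each full week contributes 3 days from the set (Wed, Sat, Sun): 63 × 3 = 189.
The 4 extra days are Tuesday, Wednesday, Thursday, Friday — 1 of them qualifies.
Total: 189 + 1 = 190.

190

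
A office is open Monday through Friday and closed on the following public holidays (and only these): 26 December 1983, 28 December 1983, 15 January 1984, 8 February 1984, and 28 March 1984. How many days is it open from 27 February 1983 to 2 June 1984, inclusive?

27 February 1983 is a Sunday.
The range spans 462 days (inclusive of both endpoints).
462 = 7 × 66, so the span is exactly 66 full weeks.
Each full week contributes 5 weekdays (Mon–Fri): 66 × 5 = 330.
Total: 330.
Holidays: 26 December 1983 (Mon); 28 December 1983 (Wed); 15 January 1984 (Sun); 8 February 1984 (Wed); 28 March 1984 (Wed).
4 of the 5 holidays fall on weekdays; the rest are weekends and were already excluded.
Business days: 330 − 4 = 326.

326 business days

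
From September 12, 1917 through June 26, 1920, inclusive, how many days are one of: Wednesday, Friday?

September 12, 1917 is a Wednesday.
From September 12, 1917 to June 26, 1920 is 1019 days inclusive.
1019 = 7 × 145 + 4, so there are 145 full weeks plus 4 extra days.
Each full week contributes 2 days from the set (Wed, Fri): 145 × 2 = 290.
The 4 extra days are Wed, Thu, Fri, Sat — 2 of them qualify.
Total: 290 + 2 = 292.

292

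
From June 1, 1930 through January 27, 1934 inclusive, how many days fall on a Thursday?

191

June 1, 1930 is a Sunday.
From June 1, 1930 to January 27, 1934 is 1337 days inclusive.
1337 = 7 × 191, so the span is exactly 191 full weeks.
Each full week contributes one Thursday: 191 so far.
Total: 191.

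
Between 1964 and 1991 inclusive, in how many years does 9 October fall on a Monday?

Day of week of October 9 in each year:
1964: Fri, 1965: Sat, 1966: Sun, 1967: Mon ✓, 1968: Wed, 1969: Thu, 1970: Fri, 1971: Sat, 1972: Mon ✓, 1973: Tue, 1974: Wed, 1975: Thu, 1976: Sat, 1977: Sun, 1978: Mon ✓, 1979: Tue, 1980: Thu, 1981: Fri, 1982: Sat, 1983: Sun, 1984: Tue, 1985: Wed, 1986: Thu, 1987: Fri, 1988: Sun, 1989: Mon ✓, 1990: Tue, 1991: Wed
Mondays: 1967, 1972, 1978, 1989.

4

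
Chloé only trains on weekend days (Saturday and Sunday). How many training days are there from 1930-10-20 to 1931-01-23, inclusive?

26

1930-10-20 is a Monday.
That's 96 days from start to end, counting both.
96 = 7 × 13 + 5, so there are 13 full weeks plus 5 extra days.
Each full week contributes 2 weekend days (Sat, Sun): 13 × 2 = 26.
The 5 extra days are Monday, Tuesday, Wednesday, Thursday, Friday — none qualify.
Total: 26 + 0 = 26.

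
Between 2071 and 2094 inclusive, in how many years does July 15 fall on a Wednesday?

4

Day of week of July 15 in each year:
2071: Wed ✓, 2072: Fri, 2073: Sat, 2074: Sun, 2075: Mon, 2076: Wed ✓, 2077: Thu, 2078: Fri, 2079: Sat, 2080: Mon, 2081: Tue, 2082: Wed ✓, 2083: Thu, 2084: Sat, 2085: Sun, 2086: Mon, 2087: Tue, 2088: Thu, 2089: Fri, 2090: Sat, 2091: Sun, 2092: Tue, 2093: Wed ✓, 2094: Thu
Wednesdays: 2071, 2076, 2082, 2093.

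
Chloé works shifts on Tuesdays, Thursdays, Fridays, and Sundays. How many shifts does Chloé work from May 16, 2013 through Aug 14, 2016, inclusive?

679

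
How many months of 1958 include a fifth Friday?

A month has five Fridays exactly when Friday falls within its first (length − 28) days.
Jan: 31 days, starts Wed → 5 of Wed, Thu, Fri ✓
Feb: 28 days, starts Sat → 5 of (none)
Mar: 31 days, starts Sat → 5 of Sat, Sun, Mon
Apr: 30 days, starts Tue → 5 of Tue, Wed
May: 31 days, starts Thu → 5 of Thu, Fri, Sat ✓
Jun: 30 days, starts Sun → 5 of Sun, Mon
Jul: 31 days, starts Tue → 5 of Tue, Wed, Thu
Aug: 31 days, starts Fri → 5 of Fri, Sat, Sun ✓
Sep: 30 days, starts Mon → 5 of Mon, Tue
Oct: 31 days, starts Wed → 5 of Wed, Thu, Fri ✓
Nov: 30 days, starts Sat → 5 of Sat, Sun
Dec: 31 days, starts Mon → 5 of Mon, Tue, Wed
Months with five Fridays: Jan, May, Aug, Oct.

4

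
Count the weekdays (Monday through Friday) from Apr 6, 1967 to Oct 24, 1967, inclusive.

Apr 6, 1967 is a Thursday.
The range spans 202 days (inclusive of both endpoints).
202 = 7 × 28 + 6, so there are 28 full weeks plus 6 extra days.
Each full week contributes 5 weekdays (Mon–Fri): 28 × 5 = 140.
The 6 extra days are Thursday, Friday, Saturday, Sunday, Monday, Tuesday — 4 of them qualify.
Total: 140 + 4 = 144.

144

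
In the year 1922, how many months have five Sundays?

A month has five Sundays exactly when Sunday falls within its first (length − 28) days.
Jan: 31 days, starts Sun → 5 of Sun, Mon, Tue ✓
Feb: 28 days, starts Wed → 5 of (none)
Mar: 31 days, starts Wed → 5 of Wed, Thu, Fri
Apr: 30 days, starts Sat → 5 of Sat, Sun ✓
May: 31 days, starts Mon → 5 of Mon, Tue, Wed
Jun: 30 days, starts Thu → 5 of Thu, Fri
Jul: 31 days, starts Sat → 5 of Sat, Sun, Mon ✓
Aug: 31 days, starts Tue → 5 of Tue, Wed, Thu
Sep: 30 days, starts Fri → 5 of Fri, Sat
Oct: 31 days, starts Sun → 5 of Sun, Mon, Tue ✓
Nov: 30 days, starts Wed → 5 of Wed, Thu
Dec: 31 days, starts Fri → 5 of Fri, Sat, Sun ✓
Months with five Sundays: Jan, Apr, Jul, Oct, Dec.

5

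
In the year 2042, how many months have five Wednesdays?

A month has five Wednesdays exactly when Wednesday falls within its first (length − 28) days.
Jan: 31 days, starts Wed → 5 of Wed, Thu, Fri ✓
Feb: 28 days, starts Sat → 5 of (none)
Mar: 31 days, starts Sat → 5 of Sat, Sun, Mon
Apr: 30 days, starts Tue → 5 of Tue, Wed ✓
May: 31 days, starts Thu → 5 of Thu, Fri, Sat
Jun: 30 days, starts Sun → 5 of Sun, Mon
Jul: 31 days, starts Tue → 5 of Tue, Wed, Thu ✓
Aug: 31 days, starts Fri → 5 of Fri, Sat, Sun
Sep: 30 days, starts Mon → 5 of Mon, Tue
Oct: 31 days, starts Wed → 5 of Wed, Thu, Fri ✓
Nov: 30 days, starts Sat → 5 of Sat, Sun
Dec: 31 days, starts Mon → 5 of Mon, Tue, Wed ✓
Months with five Wednesdays: Jan, Apr, Jul, Oct, Dec.

5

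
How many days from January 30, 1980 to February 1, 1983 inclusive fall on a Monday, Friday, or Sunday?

471

January 30, 1980 is a Wednesday.
That's 1099 days from start to end, counting both.
1099 = 7 × 157, so the span is exactly 157 full weeks.
Each full week contributes 3 days from the set (Mon, Fri, Sun): 157 × 3 = 471.
Total: 471.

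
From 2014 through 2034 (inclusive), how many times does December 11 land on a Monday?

Day of week of December 11 in each year:
2014: Thu, 2015: Fri, 2016: Sun, 2017: Mon ✓, 2018: Tue, 2019: Wed, 2020: Fri, 2021: Sat, 2022: Sun, 2023: Mon ✓, 2024: Wed, 2025: Thu, 2026: Fri, 2027: Sat, 2028: Mon ✓, 2029: Tue, 2030: Wed, 2031: Thu, 2032: Sat, 2033: Sun, 2034: Mon ✓
Mondays: 2017, 2023, 2028, 2034.

4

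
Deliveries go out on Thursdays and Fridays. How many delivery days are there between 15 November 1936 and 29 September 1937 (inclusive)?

15 November 1936 is a Sunday.
The range spans 319 days (inclusive of both endpoints).
319 = 7 × 45 + 4, so there are 45 full weeks plus 4 extra days.
Each full week contributes 2 days from the set (Thu, Fri): 45 × 2 = 90.
The 4 extra days are Sun, Mon, Tue, Wed — none qualify.
Total: 90 + 0 = 90.

90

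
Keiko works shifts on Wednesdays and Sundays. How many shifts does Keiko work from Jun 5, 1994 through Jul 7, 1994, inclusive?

10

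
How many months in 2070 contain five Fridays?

4

A month has five Fridays exactly when Friday falls within its first (length − 28) days.
Jan: 31 days, starts Wed → 5 of Wed, Thu, Fri ✓
Feb: 28 days, starts Sat → 5 of (none)
Mar: 31 days, starts Sat → 5 of Sat, Sun, Mon
Apr: 30 days, starts Tue → 5 of Tue, Wed
May: 31 days, starts Thu → 5 of Thu, Fri, Sat ✓
Jun: 30 days, starts Sun → 5 of Sun, Mon
Jul: 31 days, starts Tue → 5 of Tue, Wed, Thu
Aug: 31 days, starts Fri → 5 of Fri, Sat, Sun ✓
Sep: 30 days, starts Mon → 5 of Mon, Tue
Oct: 31 days, starts Wed → 5 of Wed, Thu, Fri ✓
Nov: 30 days, starts Sat → 5 of Sat, Sun
Dec: 31 days, starts Mon → 5 of Mon, Tue, Wed
Months with five Fridays: Jan, May, Aug, Oct.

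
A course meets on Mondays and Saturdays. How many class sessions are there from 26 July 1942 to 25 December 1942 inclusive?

26 July 1942 is a Sunday.
That's 153 days from start to end, counting both.
153 = 7 × 21 + 6, so there are 21 full weeks plus 6 extra days.
Each full week contributes 2 days from the set (Mon, Sat): 21 × 2 = 42.
The 6 extra days are Sun, Mon, Tue, Wed, Thu, Fri — 1 of them qualifies.
Total: 42 + 1 = 43.

43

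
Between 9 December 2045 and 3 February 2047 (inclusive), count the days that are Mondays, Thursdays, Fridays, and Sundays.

241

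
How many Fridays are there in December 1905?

5

1 December 1905 is a Friday.
From 1 December 1905 to 31 December 1905 is 31 days inclusive.
31 = 7 × 4 + 3, so there are 4 full weeks plus 3 extra days.
Each full week contributes one Friday: 4 so far.
The 3 extra days are Friday, Saturday, Sunday — 1 of them qualifies.
Total: 4 + 1 = 5.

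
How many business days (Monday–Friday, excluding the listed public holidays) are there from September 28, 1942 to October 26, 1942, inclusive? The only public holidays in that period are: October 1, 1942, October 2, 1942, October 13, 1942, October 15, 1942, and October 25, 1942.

17

September 28, 1942 is a Monday.
That's 29 days from start to end, counting both.
29 = 7 × 4 + 1, so there are 4 full weeks plus 1 extra day.
Each full week contributes 5 weekdays (Mon–Fri): 4 × 5 = 20.
The 1 extra day is Mon — 1 of them qualifies.
Total: 20 + 1 = 21.
Holidays: October 1, 1942 (Thu); October 2, 1942 (Fri); October 13, 1942 (Tue); October 15, 1942 (Thu); October 25, 1942 (Sun).
4 of the 5 holidays fall on weekdays; the rest are weekends and were already excluded.
Business days: 21 − 4 = 17.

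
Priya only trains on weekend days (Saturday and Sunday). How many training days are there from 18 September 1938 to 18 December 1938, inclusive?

18 September 1938 is a Sunday.
The range spans 92 days (inclusive of both endpoints).
92 = 7 × 13 + 1, so there are 13 full weeks plus 1 extra day.
Each full week contributes 2 weekend days (Sat, Sun): 13 × 2 = 26.
The 1 extra day is Sunday — 1 of them qualifies.
Total: 26 + 1 = 27.

27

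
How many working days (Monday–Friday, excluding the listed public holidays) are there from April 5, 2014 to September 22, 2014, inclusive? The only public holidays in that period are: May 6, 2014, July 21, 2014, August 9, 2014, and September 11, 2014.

April 5, 2014 is a Saturday.
From April 5, 2014 to September 22, 2014 is 171 days inclusive.
171 = 7 × 24 + 3, so there are 24 full weeks plus 3 extra days.
Each full week contributes 5 weekdays (Mon–Fri): 24 × 5 = 120.
The 3 extra days are Sat, Sun, Mon — 1 of them qualifies.
Total: 120 + 1 = 121.
Holidays: May 6, 2014 (Tue); July 21, 2014 (Mon); August 9, 2014 (Sat); September 11, 2014 (Thu).
3 of the 4 holidays fall on weekdays; the rest are weekends and were already excluded.
Business days: 121 − 3 = 118.

118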